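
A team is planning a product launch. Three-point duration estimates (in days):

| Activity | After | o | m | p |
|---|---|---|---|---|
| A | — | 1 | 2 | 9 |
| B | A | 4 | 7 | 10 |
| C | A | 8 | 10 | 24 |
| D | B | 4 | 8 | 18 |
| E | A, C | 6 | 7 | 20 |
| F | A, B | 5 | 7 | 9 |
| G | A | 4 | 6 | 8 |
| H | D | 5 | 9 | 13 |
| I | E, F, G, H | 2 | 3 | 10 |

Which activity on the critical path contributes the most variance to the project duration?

D

te_A = (1 + 4·2 + 9)/6 = 18/6 = 3; σ²_A = ((9−1)/6)² = 1.778
te_B = (4 + 4·7 + 10)/6 = 42/6 = 7; σ²_B = ((10−4)/6)² = 1.000
te_C = (8 + 4·10 + 24)/6 = 72/6 = 12; σ²_C = ((24−8)/6)² = 7.111
te_D = (4 + 4·8 + 18)/6 = 54/6 = 9; σ²_D = ((18−4)/6)² = 5.444
te_E = (6 + 4·7 + 20)/6 = 54/6 = 9; σ²_E = ((20−6)/6)² = 5.444
te_F = (5 + 4·7 + 9)/6 = 42/6 = 7; σ²_F = ((9−5)/6)² = 0.444
te_G = (4 + 4·6 + 8)/6 = 36/6 = 6; σ²_G = ((8−4)/6)² = 0.444
te_H = (5 + 4·9 + 13)/6 = 54/6 = 9; σ²_H = ((13−5)/6)² = 1.778
te_I = (2 + 4·3 + 10)/6 = 24/6 = 4; σ²_I = ((10−2)/6)² = 1.778

Forward pass:
ES_A = 0; EF_A = 3
ES_B = 3; EF_B = 3+7 = 10
ES_C = 3; EF_C = 3+12 = 15
ES_D = 10; EF_D = 10+9 = 19
ES_E = max(EF_A=3, EF_C=15) = 15; EF_E = 15+9 = 24
ES_F = max(EF_A=3, EF_B=10) = 10; EF_F = 10+7 = 17
ES_G = 3; EF_G = 3+6 = 9
ES_H = 19; EF_H = 19+9 = 28
ES_I = max(EF_E=24, EF_F=17, EF_G=9, EF_H=28) = 28; EF_I = 28+4 = 32
Expected project duration μ = 32 days. Critical path: A → B → D → H → I.

Variances on critical path: σ²_A=1.778, σ²_B=1.000, σ²_D=5.444, σ²_H=1.778, σ²_I=1.778.
Largest is σ²_D = 5.444.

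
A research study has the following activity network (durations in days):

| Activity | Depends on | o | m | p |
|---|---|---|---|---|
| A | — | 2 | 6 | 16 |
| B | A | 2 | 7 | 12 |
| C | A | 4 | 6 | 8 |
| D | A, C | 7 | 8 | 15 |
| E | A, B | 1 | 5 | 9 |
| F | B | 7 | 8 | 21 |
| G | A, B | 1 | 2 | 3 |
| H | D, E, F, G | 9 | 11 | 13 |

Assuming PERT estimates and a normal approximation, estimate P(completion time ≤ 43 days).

te_A = (2 + 4·6 + 16)/6 = 42/6 = 7; σ²_A = ((16−2)/6)² = 5.444
te_B = (2 + 4·7 + 12)/6 = 42/6 = 7; σ²_B = ((12−2)/6)² = 2.778
te_C = (4 + 4·6 + 8)/6 = 36/6 = 6; σ²_C = ((8−4)/6)² = 0.444
te_D = (7 + 4·8 + 15)/6 = 54/6 = 9; σ²_D = ((15−7)/6)² = 1.778
te_E = (1 + 4·5 + 9)/6 = 30/6 = 5; σ²_E = ((9−1)/6)² = 1.778
te_F = (7 + 4·8 + 21)/6 = 60/6 = 10; σ²_F = ((21−7)/6)² = 5.444
te_G = (1 + 4·2 + 3)/6 = 12/6 = 2; σ²_G = ((3−1)/6)² = 0.111
te_H = (9 + 4·11 + 13)/6 = 66/6 = 11; σ²_H = ((13−9)/6)² = 0.444

Forward pass:
ES_A = 0; EF_A = 7
ES_B = 7; EF_B = 7+7 = 14
ES_C = 7; EF_C = 7+6 = 13
ES_D = max(EF_A=7, EF_C=13) = 13; EF_D = 13+9 = 22
ES_E = max(EF_A=7, EF_B=14) = 14; EF_E = 14+5 = 19
ES_F = 14; EF_F = 14+10 = 24
ES_G = max(EF_A=7, EF_B=14) = 14; EF_G = 14+2 = 16
ES_H = max(EF_D=22, EF_E=19, EF_F=24, EF_G=16) = 24; EF_H = 24+11 = 35
Expected project duration μ = 35 days. Critical path: A → B → F → H.

Variance along critical path = 5.444 + 2.778 + 5.444 + 0.444 = 14.111; σ = √14.111 = 3.756 days.
Z = (43 − 35) / 3.756 = 2.130
P(T ≤ 43) = Φ(2.130) ≈ 0.983

0.983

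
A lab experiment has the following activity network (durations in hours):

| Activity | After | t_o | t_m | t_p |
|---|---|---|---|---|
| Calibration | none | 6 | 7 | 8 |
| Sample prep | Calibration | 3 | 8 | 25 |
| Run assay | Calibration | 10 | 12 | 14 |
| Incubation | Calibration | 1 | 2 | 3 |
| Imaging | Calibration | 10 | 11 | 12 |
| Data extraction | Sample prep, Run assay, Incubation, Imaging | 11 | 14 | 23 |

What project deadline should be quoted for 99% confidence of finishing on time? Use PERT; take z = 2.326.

39.0 hours

te_Calibration = (6 + 4·7 + 8)/6 = 42/6 = 7; σ²_Calibration = ((8−6)/6)² = 0.111
te_Sample prep = (3 + 4·8 + 25)/6 = 60/6 = 10; σ²_Sample prep = ((25−3)/6)² = 13.444
te_Run assay = (10 + 4·12 + 14)/6 = 72/6 = 12; σ²_Run assay = ((14−10)/6)² = 0.444
te_Incubation = (1 + 4·2 + 3)/6 = 12/6 = 2; σ²_Incubation = ((3−1)/6)² = 0.111
te_Imaging = (10 + 4·11 + 12)/6 = 66/6 = 11; σ²_Imaging = ((12−10)/6)² = 0.111
te_Data extraction = (11 + 4·14 + 23)/6 = 90/6 = 15; σ²_Data extraction = ((23−11)/6)² = 4.000

Forward pass:
ES_Calibration = 0; EF_Calibration = 7
ES_Sample prep = 7; EF_Sample prep = 7+10 = 17
ES_Run assay = 7; EF_Run assay = 7+12 = 19
ES_Incubation = 7; EF_Incubation = 7+2 = 9
ES_Imaging = 7; EF_Imaging = 7+11 = 18
ES_Data extraction = max(EF_Sample prep=17, EF_Run assay=19, EF_Incubation=9, EF_Imaging=18) = 19; EF_Data extraction = 19+15 = 34
Expected project duration μ = 34 hours. Critical path: Calibration → Run assay → Data extraction.

Variance along critical path = 0.111 + 0.444 + 4.000 = 4.556; σ = 2.134 hours.
D = μ + z·σ = 34 + 2.326·2.134 = 39.0 hours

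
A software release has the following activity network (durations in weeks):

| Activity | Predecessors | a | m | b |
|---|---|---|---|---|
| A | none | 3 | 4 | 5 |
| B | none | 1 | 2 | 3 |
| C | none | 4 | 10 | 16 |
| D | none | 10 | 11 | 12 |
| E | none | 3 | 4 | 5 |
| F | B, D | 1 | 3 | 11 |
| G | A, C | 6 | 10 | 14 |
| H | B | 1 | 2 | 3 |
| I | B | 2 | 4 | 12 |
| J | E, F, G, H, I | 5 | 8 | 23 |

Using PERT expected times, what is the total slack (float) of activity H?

16 weeks

te_A = (3 + 4·4 + 5)/6 = 24/6 = 4
te_B = (1 + 4·2 + 3)/6 = 12/6 = 2
te_C = (4 + 4·10 + 16)/6 = 60/6 = 10
te_D = (10 + 4·11 + 12)/6 = 66/6 = 11
te_E = (3 + 4·4 + 5)/6 = 24/6 = 4
te_F = (1 + 4·3 + 11)/6 = 24/6 = 4
te_G = (6 + 4·10 + 14)/6 = 60/6 = 10
te_H = (1 + 4·2 + 3)/6 = 12/6 = 2
te_I = (2 + 4·4 + 12)/6 = 30/6 = 5
te_J = (5 + 4·8 + 23)/6 = 60/6 = 10

Forward pass:
ES_A = 0; EF_A = 4
ES_B = 0; EF_B = 2
ES_C = 0; EF_C = 10
ES_D = 0; EF_D = 11
ES_E = 0; EF_E = 4
ES_F = max(EF_B=2, EF_D=11) = 11; EF_F = 11+4 = 15
ES_G = max(EF_A=4, EF_C=10) = 10; EF_G = 10+10 = 20
ES_H = 2; EF_H = 2+2 = 4
ES_I = 2; EF_I = 2+5 = 7
ES_J = max(EF_E=4, EF_F=15, EF_G=20, EF_H=4, EF_I=7) = 20; EF_J = 20+10 = 30
Expected project duration μ = 30 weeks. Critical path: C → G → J.

Backward pass:
LF_J = 30; LS_J = 30−10 = 20
LF_I = LS_J = 20; LS_I = 20−5 = 15
LF_H = LS_J = 20; LS_H = 20−2 = 18
LF_G = LS_J = 20; LS_G = 20−10 = 10
LF_F = LS_J = 20; LS_F = 20−4 = 16
LF_E = LS_J = 20; LS_E = 20−4 = 16
LF_D = LS_F = 16; LS_D = 16−11 = 5
LF_C = LS_G = 10; LS_C = 10−10 = 0
LF_B = min(LS_F=16, LS_H=18, LS_I=15) = 15; LS_B = 15−2 = 13
LF_A = LS_G = 10; LS_A = 10−4 = 6
Slack_H = LS_H − ES_H = 18 − 2 = 16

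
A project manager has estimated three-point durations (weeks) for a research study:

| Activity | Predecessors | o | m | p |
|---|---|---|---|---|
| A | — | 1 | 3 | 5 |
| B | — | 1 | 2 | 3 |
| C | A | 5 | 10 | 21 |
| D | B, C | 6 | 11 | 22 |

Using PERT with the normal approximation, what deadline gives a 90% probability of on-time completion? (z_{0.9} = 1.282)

30.9 weeks

te_A = (1 + 4·3 + 5)/6 = 18/6 = 3; σ²_A = ((5−1)/6)² = 0.444
te_B = (1 + 4·2 + 3)/6 = 12/6 = 2; σ²_B = ((3−1)/6)² = 0.111
te_C = (5 + 4·10 + 21)/6 = 66/6 = 11; σ²_C = ((21−5)/6)² = 7.111
te_D = (6 + 4·11 + 22)/6 = 72/6 = 12; σ²_D = ((22−6)/6)² = 7.111

Forward pass:
ES_A = 0; EF_A = 3
ES_B = 0; EF_B = 2
ES_C = 3; EF_C = 3+11 = 14
ES_D = max(EF_B=2, EF_C=14) = 14; EF_D = 14+12 = 26
Expected project duration μ = 26 weeks. Critical path: A → C → D.

Variance along critical path = 0.444 + 7.111 + 7.111 = 14.667; σ = 3.830 weeks.
D = μ + z·σ = 26 + 1.282·3.830 = 30.9 weeks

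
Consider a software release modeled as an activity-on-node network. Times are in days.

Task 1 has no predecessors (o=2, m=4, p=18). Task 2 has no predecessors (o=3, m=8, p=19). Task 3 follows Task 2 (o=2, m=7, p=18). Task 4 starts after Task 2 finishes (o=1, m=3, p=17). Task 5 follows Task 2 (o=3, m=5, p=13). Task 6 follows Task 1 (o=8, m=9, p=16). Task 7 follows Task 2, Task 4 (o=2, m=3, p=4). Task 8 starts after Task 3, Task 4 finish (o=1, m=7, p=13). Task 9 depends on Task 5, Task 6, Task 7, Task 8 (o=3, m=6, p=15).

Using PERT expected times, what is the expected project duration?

te_Task 1 = (2 + 4·4 + 18)/6 = 36/6 = 6
te_Task 2 = (3 + 4·8 + 19)/6 = 54/6 = 9
te_Task 3 = (2 + 4·7 + 18)/6 = 48/6 = 8
te_Task 4 = (1 + 4·3 + 17)/6 = 30/6 = 5
te_Task 5 = (3 + 4·5 + 13)/6 = 36/6 = 6
te_Task 6 = (8 + 4·9 + 16)/6 = 60/6 = 10
te_Task 7 = (2 + 4·3 + 4)/6 = 18/6 = 3
te_Task 8 = (1 + 4·7 + 13)/6 = 42/6 = 7
te_Task 9 = (3 + 4·6 + 15)/6 = 42/6 = 7

Forward pass:
ES_Task 1 = 0; EF_Task 1 = 6
ES_Task 2 = 0; EF_Task 2 = 9
ES_Task 3 = 9; EF_Task 3 = 9+8 = 17
ES_Task 4 = 9; EF_Task 4 = 9+5 = 14
ES_Task 5 = 9; EF_Task 5 = 9+6 = 15
ES_Task 6 = 6; EF_Task 6 = 6+10 = 16
ES_Task 7 = max(EF_Task 2=9, EF_Task 4=14) = 14; EF_Task 7 = 14+3 = 17
ES_Task 8 = max(EF_Task 3=17, EF_Task 4=14) = 17; EF_Task 8 = 17+7 = 24
ES_Task 9 = max(EF_Task 5=15, EF_Task 6=16, EF_Task 7=17, EF_Task 8=24) = 24; EF_Task 9 = 24+7 = 31
Expected project duration μ = 31 days. Critical path: Task 2 → Task 3 → Task 8 → Task 9.

31 days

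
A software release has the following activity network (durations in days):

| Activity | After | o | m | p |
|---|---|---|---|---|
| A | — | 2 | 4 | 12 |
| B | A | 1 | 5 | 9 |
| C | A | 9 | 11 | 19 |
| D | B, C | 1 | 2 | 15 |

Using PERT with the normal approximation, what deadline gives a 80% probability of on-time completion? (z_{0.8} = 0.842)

23.8 days

te_A = (2 + 4·4 + 12)/6 = 30/6 = 5; σ²_A = ((12−2)/6)² = 2.778
te_B = (1 + 4·5 + 9)/6 = 30/6 = 5; σ²_B = ((9−1)/6)² = 1.778
te_C = (9 + 4·11 + 19)/6 = 72/6 = 12; σ²_C = ((19−9)/6)² = 2.778
te_D = (1 + 4·2 + 15)/6 = 24/6 = 4; σ²_D = ((15−1)/6)² = 5.444

Forward pass:
ES_A = 0; EF_A = 5
ES_B = 5; EF_B = 5+5 = 10
ES_C = 5; EF_C = 5+12 = 17
ES_D = max(EF_B=10, EF_C=17) = 17; EF_D = 17+4 = 21
Expected project duration μ = 21 days. Critical path: A → C → D.

Variance along critical path = 2.778 + 2.778 + 5.444 = 11.000; σ = 3.317 days.
D = μ + z·σ = 21 + 0.842·3.317 = 23.8 days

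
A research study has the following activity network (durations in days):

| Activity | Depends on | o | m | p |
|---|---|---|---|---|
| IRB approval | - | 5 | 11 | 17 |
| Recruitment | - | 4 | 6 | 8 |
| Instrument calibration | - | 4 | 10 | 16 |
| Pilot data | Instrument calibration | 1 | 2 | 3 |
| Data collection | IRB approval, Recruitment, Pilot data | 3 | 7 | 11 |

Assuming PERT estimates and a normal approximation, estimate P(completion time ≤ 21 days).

0.795

te_IRB approval = (5 + 4·11 + 17)/6 = 66/6 = 11; σ²_IRB approval = ((17−5)/6)² = 4.000
te_Recruitment = (4 + 4·6 + 8)/6 = 36/6 = 6; σ²_Recruitment = ((8−4)/6)² = 0.444
te_Instrument calibration = (4 + 4·10 + 16)/6 = 60/6 = 10; σ²_Instrument calibration = ((16−4)/6)² = 4.000
te_Pilot data = (1 + 4·2 + 3)/6 = 12/6 = 2; σ²_Pilot data = ((3−1)/6)² = 0.111
te_Data collection = (3 + 4·7 + 11)/6 = 42/6 = 7; σ²_Data collection = ((11−3)/6)² = 1.778

Forward pass:
ES_IRB approval = 0; EF_IRB approval = 11
ES_Recruitment = 0; EF_Recruitment = 6
ES_Instrument calibration = 0; EF_Instrument calibration = 10
ES_Pilot data = 10; EF_Pilot data = 10+2 = 12
ES_Data collection = max(EF_IRB approval=11, EF_Recruitment=6, EF_Pilot data=12) = 12; EF_Data collection = 12+7 = 19
Expected project duration μ = 19 days. Critical path: Instrument calibration → Pilot data → Data collection.

Variance along critical path = 4.000 + 0.111 + 1.778 = 5.889; σ = √5.889 = 2.427 days.
Z = (21 − 19) / 2.427 = 0.824
P(T ≤ 21) = Φ(0.824) ≈ 0.795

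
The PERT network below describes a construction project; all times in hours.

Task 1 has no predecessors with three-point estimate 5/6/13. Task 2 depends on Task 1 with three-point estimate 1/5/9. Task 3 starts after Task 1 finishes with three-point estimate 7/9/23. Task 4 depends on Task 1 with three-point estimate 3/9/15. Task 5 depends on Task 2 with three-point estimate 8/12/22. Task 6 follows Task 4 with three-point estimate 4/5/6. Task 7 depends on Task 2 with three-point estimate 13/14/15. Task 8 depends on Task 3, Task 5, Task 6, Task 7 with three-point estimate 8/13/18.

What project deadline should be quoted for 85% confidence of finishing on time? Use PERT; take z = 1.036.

te_Task 1 = (5 + 4·6 + 13)/6 = 42/6 = 7; σ²_Task 1 = ((13−5)/6)² = 1.778
te_Task 2 = (1 + 4·5 + 9)/6 = 30/6 = 5; σ²_Task 2 = ((9−1)/6)² = 1.778
te_Task 3 = (7 + 4·9 + 23)/6 = 66/6 = 11; σ²_Task 3 = ((23−7)/6)² = 7.111
te_Task 4 = (3 + 4·9 + 15)/6 = 54/6 = 9; σ²_Task 4 = ((15−3)/6)² = 4.000
te_Task 5 = (8 + 4·12 + 22)/6 = 78/6 = 13; σ²_Task 5 = ((22−8)/6)² = 5.444
te_Task 6 = (4 + 4·5 + 6)/6 = 30/6 = 5; σ²_Task 6 = ((6−4)/6)² = 0.111
te_Task 7 = (13 + 4·14 + 15)/6 = 84/6 = 14; σ²_Task 7 = ((15−13)/6)² = 0.111
te_Task 8 = (8 + 4·13 + 18)/6 = 78/6 = 13; σ²_Task 8 = ((18−8)/6)² = 2.778

Forward pass:
ES_Task 1 = 0; EF_Task 1 = 7
ES_Task 2 = 7; EF_Task 2 = 7+5 = 12
ES_Task 3 = 7; EF_Task 3 = 7+11 = 18
ES_Task 4 = 7; EF_Task 4 = 7+9 = 16
ES_Task 5 = 12; EF_Task 5 = 12+13 = 25
ES_Task 6 = 16; EF_Task 6 = 16+5 = 21
ES_Task 7 = 12; EF_Task 7 = 12+14 = 26
ES_Task 8 = max(EF_Task 3=18, EF_Task 5=25, EF_Task 6=21, EF_Task 7=26) = 26; EF_Task 8 = 26+13 = 39
Expected project duration μ = 39 hours. Critical path: Task 1 → Task 2 → Task 7 → Task 8.

Variance along critical path = 1.778 + 1.778 + 0.111 + 2.778 = 6.444; σ = 2.539 hours.
D = μ + z·σ = 39 + 1.036·2.539 = 41.6 hours

41.6 hours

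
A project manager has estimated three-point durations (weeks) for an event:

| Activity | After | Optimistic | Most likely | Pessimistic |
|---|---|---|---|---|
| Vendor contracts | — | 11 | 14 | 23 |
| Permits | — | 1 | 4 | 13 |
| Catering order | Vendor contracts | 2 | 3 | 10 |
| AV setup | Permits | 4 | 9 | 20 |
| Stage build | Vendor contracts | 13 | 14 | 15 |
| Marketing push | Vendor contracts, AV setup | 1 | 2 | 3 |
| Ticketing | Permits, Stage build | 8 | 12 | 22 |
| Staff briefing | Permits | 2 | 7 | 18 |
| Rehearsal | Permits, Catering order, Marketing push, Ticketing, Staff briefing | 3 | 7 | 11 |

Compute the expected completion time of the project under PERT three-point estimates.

49 weeks

te_Vendor contracts = (11 + 4·14 + 23)/6 = 90/6 = 15
te_Permits = (1 + 4·4 + 13)/6 = 30/6 = 5
te_Catering order = (2 + 4·3 + 10)/6 = 24/6 = 4
te_AV setup = (4 + 4·9 + 20)/6 = 60/6 = 10
te_Stage build = (13 + 4·14 + 15)/6 = 84/6 = 14
te_Marketing push = (1 + 4·2 + 3)/6 = 12/6 = 2
te_Ticketing = (8 + 4·12 + 22)/6 = 78/6 = 13
te_Staff briefing = (2 + 4·7 + 18)/6 = 48/6 = 8
te_Rehearsal = (3 + 4·7 + 11)/6 = 42/6 = 7

Forward pass:
ES_Vendor contracts = 0; EF_Vendor contracts = 15
ES_Permits = 0; EF_Permits = 5
ES_Catering order = 15; EF_Catering order = 15+4 = 19
ES_AV setup = 5; EF_AV setup = 5+10 = 15
ES_Stage build = 15; EF_Stage build = 15+14 = 29
ES_Marketing push = max(EF_Vendor contracts=15, EF_AV setup=15) = 15; EF_Marketing push = 15+2 = 17
ES_Ticketing = max(EF_Permits=5, EF_Stage build=29) = 29; EF_Ticketing = 29+13 = 42
ES_Staff briefing = 5; EF_Staff briefing = 5+8 = 13
ES_Rehearsal = max(EF_Permits=5, EF_Catering order=19, EF_Marketing push=17, EF_Ticketing=42, EF_Staff briefing=13) = 42; EF_Rehearsal = 42+7 = 49
Expected project duration μ = 49 weeks. Critical path: Vendor contracts → Stage build → Ticketing → Rehearsal.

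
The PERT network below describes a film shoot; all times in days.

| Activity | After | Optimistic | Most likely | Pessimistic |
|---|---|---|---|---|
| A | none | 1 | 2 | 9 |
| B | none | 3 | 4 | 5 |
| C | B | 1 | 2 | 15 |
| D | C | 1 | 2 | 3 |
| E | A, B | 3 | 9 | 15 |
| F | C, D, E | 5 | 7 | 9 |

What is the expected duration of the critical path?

20 days

te_A = (1 + 4·2 + 9)/6 = 18/6 = 3
te_B = (3 + 4·4 + 5)/6 = 24/6 = 4
te_C = (1 + 4·2 + 15)/6 = 24/6 = 4
te_D = (1 + 4·2 + 3)/6 = 12/6 = 2
te_E = (3 + 4·9 + 15)/6 = 54/6 = 9
te_F = (5 + 4·7 + 9)/6 = 42/6 = 7

Forward pass:
ES_A = 0; EF_A = 3
ES_B = 0; EF_B = 4
ES_C = 4; EF_C = 4+4 = 8
ES_D = 8; EF_D = 8+2 = 10
ES_E = max(EF_A=3, EF_B=4) = 4; EF_E = 4+9 = 13
ES_F = max(EF_C=8, EF_D=10, EF_E=13) = 13; EF_F = 13+7 = 20
Expected project duration μ = 20 days. Critical path: B → E → F.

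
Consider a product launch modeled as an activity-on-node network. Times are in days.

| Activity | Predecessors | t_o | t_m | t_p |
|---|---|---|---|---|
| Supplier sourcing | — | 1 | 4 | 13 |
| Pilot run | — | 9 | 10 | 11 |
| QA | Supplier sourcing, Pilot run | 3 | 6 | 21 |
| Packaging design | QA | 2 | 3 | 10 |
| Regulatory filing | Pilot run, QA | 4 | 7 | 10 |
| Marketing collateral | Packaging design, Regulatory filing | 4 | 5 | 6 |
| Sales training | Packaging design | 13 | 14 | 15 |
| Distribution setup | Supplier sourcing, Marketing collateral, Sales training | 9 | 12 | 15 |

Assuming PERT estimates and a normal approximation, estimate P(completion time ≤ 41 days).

te_Supplier sourcing = (1 + 4·4 + 13)/6 = 30/6 = 5; σ²_Supplier sourcing = ((13−1)/6)² = 4.000
te_Pilot run = (9 + 4·10 + 11)/6 = 60/6 = 10; σ²_Pilot run = ((11−9)/6)² = 0.111
te_QA = (3 + 4·6 + 21)/6 = 48/6 = 8; σ²_QA = ((21−3)/6)² = 9.000
te_Packaging design = (2 + 4·3 + 10)/6 = 24/6 = 4; σ²_Packaging design = ((10−2)/6)² = 1.778
te_Regulatory filing = (4 + 4·7 + 10)/6 = 42/6 = 7; σ²_Regulatory filing = ((10−4)/6)² = 1.000
te_Marketing collateral = (4 + 4·5 + 6)/6 = 30/6 = 5; σ²_Marketing collateral = ((6−4)/6)² = 0.111
te_Sales training = (13 + 4·14 + 15)/6 = 84/6 = 14; σ²_Sales training = ((15−13)/6)² = 0.111
te_Distribution setup = (9 + 4·12 + 15)/6 = 72/6 = 12; σ²_Distribution setup = ((15−9)/6)² = 1.000

Forward pass:
ES_Supplier sourcing = 0; EF_Supplier sourcing = 5
ES_Pilot run = 0; EF_Pilot run = 10
ES_QA = max(EF_Supplier sourcing=5, EF_Pilot run=10) = 10; EF_QA = 10+8 = 18
ES_Packaging design = 18; EF_Packaging design = 18+4 = 22
ES_Regulatory filing = max(EF_Pilot run=10, EF_QA=18) = 18; EF_Regulatory filing = 18+7 = 25
ES_Marketing collateral = max(EF_Packaging design=22, EF_Regulatory filing=25) = 25; EF_Marketing collateral = 25+5 = 30
ES_Sales training = 22; EF_Sales training = 22+14 = 36
ES_Distribution setup = max(EF_Supplier sourcing=5, EF_Marketing collateral=30, EF_Sales training=36) = 36; EF_Distribution setup = 36+12 = 48
Expected project duration μ = 48 days. Critical path: Pilot run → QA → Packaging design → Sales training → Distribution setup.

Variance along critical path = 0.111 + 9.000 + 1.778 + 0.111 + 1.000 = 12.000; σ = √12.000 = 3.464 days.
Z = (41 − 48) / 3.464 = -2.021
P(T ≤ 41) = Φ(-2.021) ≈ 0.022

0.022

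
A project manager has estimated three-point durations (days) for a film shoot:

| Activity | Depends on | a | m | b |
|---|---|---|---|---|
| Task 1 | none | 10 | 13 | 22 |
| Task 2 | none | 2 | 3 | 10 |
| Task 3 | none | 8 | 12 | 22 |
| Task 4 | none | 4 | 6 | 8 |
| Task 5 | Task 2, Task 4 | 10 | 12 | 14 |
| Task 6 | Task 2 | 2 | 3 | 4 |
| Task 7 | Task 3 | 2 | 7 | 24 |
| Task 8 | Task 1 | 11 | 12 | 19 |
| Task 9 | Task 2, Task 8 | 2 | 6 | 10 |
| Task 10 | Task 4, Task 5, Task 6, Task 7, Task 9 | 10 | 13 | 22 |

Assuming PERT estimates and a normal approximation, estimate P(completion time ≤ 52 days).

0.929

te_Task 1 = (10 + 4·13 + 22)/6 = 84/6 = 14; σ²_Task 1 = ((22−10)/6)² = 4.000
te_Task 2 = (2 + 4·3 + 10)/6 = 24/6 = 4; σ²_Task 2 = ((10−2)/6)² = 1.778
te_Task 3 = (8 + 4·12 + 22)/6 = 78/6 = 13; σ²_Task 3 = ((22−8)/6)² = 5.444
te_Task 4 = (4 + 4·6 + 8)/6 = 36/6 = 6; σ²_Task 4 = ((8−4)/6)² = 0.444
te_Task 5 = (10 + 4·12 + 14)/6 = 72/6 = 12; σ²_Task 5 = ((14−10)/6)² = 0.444
te_Task 6 = (2 + 4·3 + 4)/6 = 18/6 = 3; σ²_Task 6 = ((4−2)/6)² = 0.111
te_Task 7 = (2 + 4·7 + 24)/6 = 54/6 = 9; σ²_Task 7 = ((24−2)/6)² = 13.444
te_Task 8 = (11 + 4·12 + 19)/6 = 78/6 = 13; σ²_Task 8 = ((19−11)/6)² = 1.778
te_Task 9 = (2 + 4·6 + 10)/6 = 36/6 = 6; σ²_Task 9 = ((10−2)/6)² = 1.778
te_Task 10 = (10 + 4·13 + 22)/6 = 84/6 = 14; σ²_Task 10 = ((22−10)/6)² = 4.000

Forward pass:
ES_Task 1 = 0; EF_Task 1 = 14
ES_Task 2 = 0; EF_Task 2 = 4
ES_Task 3 = 0; EF_Task 3 = 13
ES_Task 4 = 0; EF_Task 4 = 6
ES_Task 5 = max(EF_Task 2=4, EF_Task 4=6) = 6; EF_Task 5 = 6+12 = 18
ES_Task 6 = 4; EF_Task 6 = 4+3 = 7
ES_Task 7 = 13; EF_Task 7 = 13+9 = 22
ES_Task 8 = 14; EF_Task 8 = 14+13 = 27
ES_Task 9 = max(EF_Task 2=4, EF_Task 8=27) = 27; EF_Task 9 = 27+6 = 33
ES_Task 10 = max(EF_Task 4=6, EF_Task 5=18, EF_Task 6=7, EF_Task 7=22, EF_Task 9=33) = 33; EF_Task 10 = 33+14 = 47
Expected project duration μ = 47 days. Critical path: Task 1 → Task 8 → Task 9 → Task 10.

Variance along critical path = 4.000 + 1.778 + 1.778 + 4.000 = 11.556; σ = √11.556 = 3.399 days.
Z = (52 − 47) / 3.399 = 1.471
P(T ≤ 52) = Φ(1.471) ≈ 0.929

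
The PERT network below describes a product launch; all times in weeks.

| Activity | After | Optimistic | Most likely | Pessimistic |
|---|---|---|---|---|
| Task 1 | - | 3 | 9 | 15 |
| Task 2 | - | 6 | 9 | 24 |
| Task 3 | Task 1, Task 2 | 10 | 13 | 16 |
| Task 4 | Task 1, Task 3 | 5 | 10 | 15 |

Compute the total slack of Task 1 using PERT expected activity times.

te_Task 1 = (3 + 4·9 + 15)/6 = 54/6 = 9
te_Task 2 = (6 + 4·9 + 24)/6 = 66/6 = 11
te_Task 3 = (10 + 4·13 + 16)/6 = 78/6 = 13
te_Task 4 = (5 + 4·10 + 15)/6 = 60/6 = 10

Forward pass:
ES_Task 1 = 0; EF_Task 1 = 9
ES_Task 2 = 0; EF_Task 2 = 11
ES_Task 3 = max(EF_Task 1=9, EF_Task 2=11) = 11; EF_Task 3 = 11+13 = 24
ES_Task 4 = max(EF_Task 1=9, EF_Task 3=24) = 24; EF_Task 4 = 24+10 = 34
Expected project duration μ = 34 weeks. Critical path: Task 2 → Task 3 → Task 4.

Backward pass:
LF_Task 4 = 34; LS_Task 4 = 34−10 = 24
LF_Task 3 = LS_Task 4 = 24; LS_Task 3 = 24−13 = 11
LF_Task 2 = LS_Task 3 = 11; LS_Task 2 = 11−11 = 0
LF_Task 1 = min(LS_Task 3=11, LS_Task 4=24) = 11; LS_Task 1 = 11−9 = 2
Slack_Task 1 = LS_Task 1 − ES_Task 1 = 2 − 0 = 2

2 weeks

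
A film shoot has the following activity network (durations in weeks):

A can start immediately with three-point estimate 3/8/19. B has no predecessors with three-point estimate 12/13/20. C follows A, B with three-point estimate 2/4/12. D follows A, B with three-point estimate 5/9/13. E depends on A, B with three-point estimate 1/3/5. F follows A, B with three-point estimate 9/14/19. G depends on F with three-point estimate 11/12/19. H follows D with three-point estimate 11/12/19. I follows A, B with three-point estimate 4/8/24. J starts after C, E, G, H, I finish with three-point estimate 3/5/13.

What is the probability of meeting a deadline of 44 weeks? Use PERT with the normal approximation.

te_A = (3 + 4·8 + 19)/6 = 54/6 = 9; σ²_A = ((19−3)/6)² = 7.111
te_B = (12 + 4·13 + 20)/6 = 84/6 = 14; σ²_B = ((20−12)/6)² = 1.778
te_C = (2 + 4·4 + 12)/6 = 30/6 = 5; σ²_C = ((12−2)/6)² = 2.778
te_D = (5 + 4·9 + 13)/6 = 54/6 = 9; σ²_D = ((13−5)/6)² = 1.778
te_E = (1 + 4·3 + 5)/6 = 18/6 = 3; σ²_E = ((5−1)/6)² = 0.444
te_F = (9 + 4·14 + 19)/6 = 84/6 = 14; σ²_F = ((19−9)/6)² = 2.778
te_G = (11 + 4·12 + 19)/6 = 78/6 = 13; σ²_G = ((19−11)/6)² = 1.778
te_H = (11 + 4·12 + 19)/6 = 78/6 = 13; σ²_H = ((19−11)/6)² = 1.778
te_I = (4 + 4·8 + 24)/6 = 60/6 = 10; σ²_I = ((24−4)/6)² = 11.111
te_J = (3 + 4·5 + 13)/6 = 36/6 = 6; σ²_J = ((13−3)/6)² = 2.778

Forward pass:
ES_A = 0; EF_A = 9
ES_B = 0; EF_B = 14
ES_C = max(EF_A=9, EF_B=14) = 14; EF_C = 14+5 = 19
ES_D = max(EF_A=9, EF_B=14) = 14; EF_D = 14+9 = 23
ES_E = max(EF_A=9, EF_B=14) = 14; EF_E = 14+3 = 17
ES_F = max(EF_A=9, EF_B=14) = 14; EF_F = 14+14 = 28
ES_G = 28; EF_G = 28+13 = 41
ES_H = 23; EF_H = 23+13 = 36
ES_I = max(EF_A=9, EF_B=14) = 14; EF_I = 14+10 = 24
ES_J = max(EF_C=19, EF_E=17, EF_G=41, EF_H=36, EF_I=24) = 41; EF_J = 41+6 = 47
Expected project duration μ = 47 weeks. Critical path: B → F → G → J.

Variance along critical path = 1.778 + 2.778 + 1.778 + 2.778 = 9.111; σ = √9.111 = 3.018 weeks.
Z = (44 − 47) / 3.018 = -0.994
P(T ≤ 44) = Φ(-0.994) ≈ 0.160

0.160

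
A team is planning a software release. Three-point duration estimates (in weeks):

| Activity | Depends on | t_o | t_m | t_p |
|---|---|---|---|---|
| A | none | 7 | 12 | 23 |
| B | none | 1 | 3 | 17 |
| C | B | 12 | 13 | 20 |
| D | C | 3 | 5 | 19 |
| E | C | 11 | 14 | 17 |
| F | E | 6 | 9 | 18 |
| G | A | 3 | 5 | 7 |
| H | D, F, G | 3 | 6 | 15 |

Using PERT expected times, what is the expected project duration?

50 weeks

te_A = (7 + 4·12 + 23)/6 = 78/6 = 13
te_B = (1 + 4·3 + 17)/6 = 30/6 = 5
te_C = (12 + 4·13 + 20)/6 = 84/6 = 14
te_D = (3 + 4·5 + 19)/6 = 42/6 = 7
te_E = (11 + 4·14 + 17)/6 = 84/6 = 14
te_F = (6 + 4·9 + 18)/6 = 60/6 = 10
te_G = (3 + 4·5 + 7)/6 = 30/6 = 5
te_H = (3 + 4·6 + 15)/6 = 42/6 = 7

Forward pass:
ES_A = 0; EF_A = 13
ES_B = 0; EF_B = 5
ES_C = 5; EF_C = 5+14 = 19
ES_D = 19; EF_D = 19+7 = 26
ES_E = 19; EF_E = 19+14 = 33
ES_F = 33; EF_F = 33+10 = 43
ES_G = 13; EF_G = 13+5 = 18
ES_H = max(EF_D=26, EF_F=43, EF_G=18) = 43; EF_H = 43+7 = 50
Expected project duration μ = 50 weeks. Critical path: B → C → E → F → H.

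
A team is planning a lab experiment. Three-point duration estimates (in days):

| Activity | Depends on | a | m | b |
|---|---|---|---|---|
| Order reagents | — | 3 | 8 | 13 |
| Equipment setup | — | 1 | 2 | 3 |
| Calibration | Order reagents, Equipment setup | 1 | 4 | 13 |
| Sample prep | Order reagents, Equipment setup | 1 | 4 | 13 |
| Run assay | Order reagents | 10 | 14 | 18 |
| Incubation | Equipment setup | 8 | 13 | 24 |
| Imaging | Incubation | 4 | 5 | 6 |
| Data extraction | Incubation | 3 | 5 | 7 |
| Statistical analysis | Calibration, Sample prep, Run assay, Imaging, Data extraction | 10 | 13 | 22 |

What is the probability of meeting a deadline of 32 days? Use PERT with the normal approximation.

te_Order reagents = (3 + 4·8 + 13)/6 = 48/6 = 8; σ²_Order reagents = ((13−3)/6)² = 2.778
te_Equipment setup = (1 + 4·2 + 3)/6 = 12/6 = 2; σ²_Equipment setup = ((3−1)/6)² = 0.111
te_Calibration = (1 + 4·4 + 13)/6 = 30/6 = 5; σ²_Calibration = ((13−1)/6)² = 4.000
te_Sample prep = (1 + 4·4 + 13)/6 = 30/6 = 5; σ²_Sample prep = ((13−1)/6)² = 4.000
te_Run assay = (10 + 4·14 + 18)/6 = 84/6 = 14; σ²_Run assay = ((18−10)/6)² = 1.778
te_Incubation = (8 + 4·13 + 24)/6 = 84/6 = 14; σ²_Incubation = ((24−8)/6)² = 7.111
te_Imaging = (4 + 4·5 + 6)/6 = 30/6 = 5; σ²_Imaging = ((6−4)/6)² = 0.111
te_Data extraction = (3 + 4·5 + 7)/6 = 30/6 = 5; σ²_Data extraction = ((7−3)/6)² = 0.444
te_Statistical analysis = (10 + 4·13 + 22)/6 = 84/6 = 14; σ²_Statistical analysis = ((22−10)/6)² = 4.000

Forward pass:
ES_Order reagents = 0; EF_Order reagents = 8
ES_Equipment setup = 0; EF_Equipment setup = 2
ES_Calibration = max(EF_Order reagents=8, EF_Equipment setup=2) = 8; EF_Calibration = 8+5 = 13
ES_Sample prep = max(EF_Order reagents=8, EF_Equipment setup=2) = 8; EF_Sample prep = 8+5 = 13
ES_Run assay = 8; EF_Run assay = 8+14 = 22
ES_Incubation = 2; EF_Incubation = 2+14 = 16
ES_Imaging = 16; EF_Imaging = 16+5 = 21
ES_Data extraction = 16; EF_Data extraction = 16+5 = 21
ES_Statistical analysis = max(EF_Calibration=13, EF_Sample prep=13, EF_Run assay=22, EF_Imaging=21, EF_Data extraction=21) = 22; EF_Statistical analysis = 22+14 = 36
Expected project duration μ = 36 days. Critical path: Order reagents → Run assay → Statistical analysis.

Variance along critical path = 2.778 + 1.778 + 4.000 = 8.556; σ = √8.556 = 2.925 days.
Z = (32 − 36) / 2.925 = -1.368
P(T ≤ 32) = Φ(-1.368) ≈ 0.086

0.086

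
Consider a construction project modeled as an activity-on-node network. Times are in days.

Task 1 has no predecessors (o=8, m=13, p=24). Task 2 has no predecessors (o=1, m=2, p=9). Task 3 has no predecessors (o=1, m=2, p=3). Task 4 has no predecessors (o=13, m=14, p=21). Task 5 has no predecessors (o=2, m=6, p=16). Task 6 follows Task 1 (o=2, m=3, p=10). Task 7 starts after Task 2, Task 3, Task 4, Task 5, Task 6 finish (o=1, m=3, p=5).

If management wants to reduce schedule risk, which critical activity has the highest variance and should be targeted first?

Task 1

te_Task 1 = (8 + 4·13 + 24)/6 = 84/6 = 14; σ²_Task 1 = ((24−8)/6)² = 7.111
te_Task 2 = (1 + 4·2 + 9)/6 = 18/6 = 3; σ²_Task 2 = ((9−1)/6)² = 1.778
te_Task 3 = (1 + 4·2 + 3)/6 = 12/6 = 2; σ²_Task 3 = ((3−1)/6)² = 0.111
te_Task 4 = (13 + 4·14 + 21)/6 = 90/6 = 15; σ²_Task 4 = ((21−13)/6)² = 1.778
te_Task 5 = (2 + 4·6 + 16)/6 = 42/6 = 7; σ²_Task 5 = ((16−2)/6)² = 5.444
te_Task 6 = (2 + 4·3 + 10)/6 = 24/6 = 4; σ²_Task 6 = ((10−2)/6)² = 1.778
te_Task 7 = (1 + 4·3 + 5)/6 = 18/6 = 3; σ²_Task 7 = ((5−1)/6)² = 0.444

Forward pass:
ES_Task 1 = 0; EF_Task 1 = 14
ES_Task 2 = 0; EF_Task 2 = 3
ES_Task 3 = 0; EF_Task 3 = 2
ES_Task 4 = 0; EF_Task 4 = 15
ES_Task 5 = 0; EF_Task 5 = 7
ES_Task 6 = 14; EF_Task 6 = 14+4 = 18
ES_Task 7 = max(EF_Task 2=3, EF_Task 3=2, EF_Task 4=15, EF_Task 5=7, EF_Task 6=18) = 18; EF_Task 7 = 18+3 = 21
Expected project duration μ = 21 days. Critical path: Task 1 → Task 6 → Task 7.

Variances on critical path: σ²_Task 1=7.111, σ²_Task 6=1.778, σ²_Task 7=0.444.
Largest is σ²_Task 1 = 7.111.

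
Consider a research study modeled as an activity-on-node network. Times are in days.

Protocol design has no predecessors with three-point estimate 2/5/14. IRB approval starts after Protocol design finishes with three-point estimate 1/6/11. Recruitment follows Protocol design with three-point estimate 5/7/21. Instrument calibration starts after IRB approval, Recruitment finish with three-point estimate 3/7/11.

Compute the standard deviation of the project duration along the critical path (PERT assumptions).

3.59 days

te_Protocol design = (2 + 4·5 + 14)/6 = 36/6 = 6; σ²_Protocol design = ((14−2)/6)² = 4.000
te_IRB approval = (1 + 4·6 + 11)/6 = 36/6 = 6; σ²_IRB approval = ((11−1)/6)² = 2.778
te_Recruitment = (5 + 4·7 + 21)/6 = 54/6 = 9; σ²_Recruitment = ((21−5)/6)² = 7.111
te_Instrument calibration = (3 + 4·7 + 11)/6 = 42/6 = 7; σ²_Instrument calibration = ((11−3)/6)² = 1.778

Forward pass:
ES_Protocol design = 0; EF_Protocol design = 6
ES_IRB approval = 6; EF_IRB approval = 6+6 = 12
ES_Recruitment = 6; EF_Recruitment = 6+9 = 15
ES_Instrument calibration = max(EF_IRB approval=12, EF_Recruitment=15) = 15; EF_Instrument calibration = 15+7 = 22
Expected project duration μ = 22 days. Critical path: Protocol design → Recruitment → Instrument calibration.

Variance along critical path = 4.000 + 7.111 + 1.778 = 12.889
σ = √12.889 = 3.590 days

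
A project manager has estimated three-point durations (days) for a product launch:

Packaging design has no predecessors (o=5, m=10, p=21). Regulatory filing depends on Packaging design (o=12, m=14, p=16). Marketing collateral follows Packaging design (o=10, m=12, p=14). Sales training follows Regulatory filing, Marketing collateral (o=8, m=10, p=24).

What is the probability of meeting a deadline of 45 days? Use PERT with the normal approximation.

te_Packaging design = (5 + 4·10 + 21)/6 = 66/6 = 11; σ²_Packaging design = ((21−5)/6)² = 7.111
te_Regulatory filing = (12 + 4·14 + 16)/6 = 84/6 = 14; σ²_Regulatory filing = ((16−12)/6)² = 0.444
te_Marketing collateral = (10 + 4·12 + 14)/6 = 72/6 = 12; σ²_Marketing collateral = ((14−10)/6)² = 0.444
te_Sales training = (8 + 4·10 + 24)/6 = 72/6 = 12; σ²_Sales training = ((24−8)/6)² = 7.111

Forward pass:
ES_Packaging design = 0; EF_Packaging design = 11
ES_Regulatory filing = 11; EF_Regulatory filing = 11+14 = 25
ES_Marketing collateral = 11; EF_Marketing collateral = 11+12 = 23
ES_Sales training = max(EF_Regulatory filing=25, EF_Marketing collateral=23) = 25; EF_Sales training = 25+12 = 37
Expected project duration μ = 37 days. Critical path: Packaging design → Regulatory filing → Sales training.

Variance along critical path = 7.111 + 0.444 + 7.111 = 14.667; σ = √14.667 = 3.830 days.
Z = (45 − 37) / 3.830 = 2.089
P(T ≤ 45) = Φ(2.089) ≈ 0.982

0.982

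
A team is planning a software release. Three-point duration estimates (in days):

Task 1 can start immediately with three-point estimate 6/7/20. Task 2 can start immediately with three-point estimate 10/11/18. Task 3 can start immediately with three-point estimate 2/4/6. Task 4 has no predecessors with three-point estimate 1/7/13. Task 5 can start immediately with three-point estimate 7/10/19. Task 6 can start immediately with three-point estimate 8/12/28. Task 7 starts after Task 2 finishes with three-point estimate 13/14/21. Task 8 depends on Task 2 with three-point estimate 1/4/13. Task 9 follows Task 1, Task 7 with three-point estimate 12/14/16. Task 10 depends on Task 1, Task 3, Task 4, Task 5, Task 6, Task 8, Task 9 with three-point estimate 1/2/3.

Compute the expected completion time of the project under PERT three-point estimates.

43 days

te_Task 1 = (6 + 4·7 + 20)/6 = 54/6 = 9
te_Task 2 = (10 + 4·11 + 18)/6 = 72/6 = 12
te_Task 3 = (2 + 4·4 + 6)/6 = 24/6 = 4
te_Task 4 = (1 + 4·7 + 13)/6 = 42/6 = 7
te_Task 5 = (7 + 4·10 + 19)/6 = 66/6 = 11
te_Task 6 = (8 + 4·12 + 28)/6 = 84/6 = 14
te_Task 7 = (13 + 4·14 + 21)/6 = 90/6 = 15
te_Task 8 = (1 + 4·4 + 13)/6 = 30/6 = 5
te_Task 9 = (12 + 4·14 + 16)/6 = 84/6 = 14
te_Task 10 = (1 + 4·2 + 3)/6 = 12/6 = 2

Forward pass:
ES_Task 1 = 0; EF_Task 1 = 9
ES_Task 2 = 0; EF_Task 2 = 12
ES_Task 3 = 0; EF_Task 3 = 4
ES_Task 4 = 0; EF_Task 4 = 7
ES_Task 5 = 0; EF_Task 5 = 11
ES_Task 6 = 0; EF_Task 6 = 14
ES_Task 7 = 12; EF_Task 7 = 12+15 = 27
ES_Task 8 = 12; EF_Task 8 = 12+5 = 17
ES_Task 9 = max(EF_Task 1=9, EF_Task 7=27) = 27; EF_Task 9 = 27+14 = 41
ES_Task 10 = max(EF_Task 1=9, EF_Task 3=4, EF_Task 4=7, EF_Task 5=11, EF_Task 6=14, EF_Task 8=17, EF_Task 9=41) = 41; EF_Task 10 = 41+2 = 43
Expected project duration μ = 43 days. Critical path: Task 2 → Task 7 → Task 9 → Task 10.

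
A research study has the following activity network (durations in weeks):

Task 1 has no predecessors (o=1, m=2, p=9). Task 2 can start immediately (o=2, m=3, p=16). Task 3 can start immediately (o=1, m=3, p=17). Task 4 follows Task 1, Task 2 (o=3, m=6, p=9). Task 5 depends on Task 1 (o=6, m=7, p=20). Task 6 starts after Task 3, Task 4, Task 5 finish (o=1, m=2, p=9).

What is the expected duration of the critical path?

15 weeks

te_Task 1 = (1 + 4·2 + 9)/6 = 18/6 = 3
te_Task 2 = (2 + 4·3 + 16)/6 = 30/6 = 5
te_Task 3 = (1 + 4·3 + 17)/6 = 30/6 = 5
te_Task 4 = (3 + 4·6 + 9)/6 = 36/6 = 6
te_Task 5 = (6 + 4·7 + 20)/6 = 54/6 = 9
te_Task 6 = (1 + 4·2 + 9)/6 = 18/6 = 3

Forward pass:
ES_Task 1 = 0; EF_Task 1 = 3
ES_Task 2 = 0; EF_Task 2 = 5
ES_Task 3 = 0; EF_Task 3 = 5
ES_Task 4 = max(EF_Task 1=3, EF_Task 2=5) = 5; EF_Task 4 = 5+6 = 11
ES_Task 5 = 3; EF_Task 5 = 3+9 = 12
ES_Task 6 = max(EF_Task 3=5, EF_Task 4=11, EF_Task 5=12) = 12; EF_Task 6 = 12+3 = 15
Expected project duration μ = 15 weeks. Critical path: Task 1 → Task 5 → Task 6.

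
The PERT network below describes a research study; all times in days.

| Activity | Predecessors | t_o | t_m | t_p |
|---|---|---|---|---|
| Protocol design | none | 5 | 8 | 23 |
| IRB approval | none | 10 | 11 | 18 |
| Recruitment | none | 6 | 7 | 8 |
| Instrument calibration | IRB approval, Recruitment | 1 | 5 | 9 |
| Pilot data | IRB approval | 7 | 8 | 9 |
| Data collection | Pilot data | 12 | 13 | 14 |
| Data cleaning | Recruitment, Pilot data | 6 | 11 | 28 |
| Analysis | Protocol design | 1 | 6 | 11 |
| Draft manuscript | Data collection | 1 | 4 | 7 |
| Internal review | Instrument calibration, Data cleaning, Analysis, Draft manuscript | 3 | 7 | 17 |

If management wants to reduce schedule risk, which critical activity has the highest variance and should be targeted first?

Internal review

te_Protocol design = (5 + 4·8 + 23)/6 = 60/6 = 10; σ²_Protocol design = ((23−5)/6)² = 9.000
te_IRB approval = (10 + 4·11 + 18)/6 = 72/6 = 12; σ²_IRB approval = ((18−10)/6)² = 1.778
te_Recruitment = (6 + 4·7 + 8)/6 = 42/6 = 7; σ²_Recruitment = ((8−6)/6)² = 0.111
te_Instrument calibration = (1 + 4·5 + 9)/6 = 30/6 = 5; σ²_Instrument calibration = ((9−1)/6)² = 1.778
te_Pilot data = (7 + 4·8 + 9)/6 = 48/6 = 8; σ²_Pilot data = ((9−7)/6)² = 0.111
te_Data collection = (12 + 4·13 + 14)/6 = 78/6 = 13; σ²_Data collection = ((14−12)/6)² = 0.111
te_Data cleaning = (6 + 4·11 + 28)/6 = 78/6 = 13; σ²_Data cleaning = ((28−6)/6)² = 13.444
te_Analysis = (1 + 4·6 + 11)/6 = 36/6 = 6; σ²_Analysis = ((11−1)/6)² = 2.778
te_Draft manuscript = (1 + 4·4 + 7)/6 = 24/6 = 4; σ²_Draft manuscript = ((7−1)/6)² = 1.000
te_Internal review = (3 + 4·7 + 17)/6 = 48/6 = 8; σ²_Internal review = ((17−3)/6)² = 5.444

Forward pass:
ES_Protocol design = 0; EF_Protocol design = 10
ES_IRB approval = 0; EF_IRB approval = 12
ES_Recruitment = 0; EF_Recruitment = 7
ES_Instrument calibration = max(EF_IRB approval=12, EF_Recruitment=7) = 12; EF_Instrument calibration = 12+5 = 17
ES_Pilot data = 12; EF_Pilot data = 12+8 = 20
ES_Data collection = 20; EF_Data collection = 20+13 = 33
ES_Data cleaning = max(EF_Recruitment=7, EF_Pilot data=20) = 20; EF_Data cleaning = 20+13 = 33
ES_Analysis = 10; EF_Analysis = 10+6 = 16
ES_Draft manuscript = 33; EF_Draft manuscript = 33+4 = 37
ES_Internal review = max(EF_Instrument calibration=17, EF_Data cleaning=33, EF_Analysis=16, EF_Draft manuscript=37) = 37; EF_Internal review = 37+8 = 45
Expected project duration μ = 45 days. Critical path: IRB approval → Pilot data → Data collection → Draft manuscript → Internal review.

Variances on critical path: σ²_IRB approval=1.778, σ²_Pilot data=0.111, σ²_Data collection=0.111, σ²_Draft manuscript=1.000, σ²_Internal review=5.444.
Largest is σ²_Internal review = 5.444.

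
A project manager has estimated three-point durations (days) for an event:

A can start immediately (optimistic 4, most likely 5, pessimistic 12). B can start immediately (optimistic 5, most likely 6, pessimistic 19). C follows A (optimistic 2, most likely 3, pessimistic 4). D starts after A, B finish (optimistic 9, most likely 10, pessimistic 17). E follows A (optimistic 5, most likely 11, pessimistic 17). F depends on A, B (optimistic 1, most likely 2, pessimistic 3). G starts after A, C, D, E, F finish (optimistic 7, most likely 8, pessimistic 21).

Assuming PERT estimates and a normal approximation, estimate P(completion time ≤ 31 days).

0.713

te_A = (4 + 4·5 + 12)/6 = 36/6 = 6; σ²_A = ((12−4)/6)² = 1.778
te_B = (5 + 4·6 + 19)/6 = 48/6 = 8; σ²_B = ((19−5)/6)² = 5.444
te_C = (2 + 4·3 + 4)/6 = 18/6 = 3; σ²_C = ((4−2)/6)² = 0.111
te_D = (9 + 4·10 + 17)/6 = 66/6 = 11; σ²_D = ((17−9)/6)² = 1.778
te_E = (5 + 4·11 + 17)/6 = 66/6 = 11; σ²_E = ((17−5)/6)² = 4.000
te_F = (1 + 4·2 + 3)/6 = 12/6 = 2; σ²_F = ((3−1)/6)² = 0.111
te_G = (7 + 4·8 + 21)/6 = 60/6 = 10; σ²_G = ((21−7)/6)² = 5.444

Forward pass:
ES_A = 0; EF_A = 6
ES_B = 0; EF_B = 8
ES_C = 6; EF_C = 6+3 = 9
ES_D = max(EF_A=6, EF_B=8) = 8; EF_D = 8+11 = 19
ES_E = 6; EF_E = 6+11 = 17
ES_F = max(EF_A=6, EF_B=8) = 8; EF_F = 8+2 = 10
ES_G = max(EF_A=6, EF_C=9, EF_D=19, EF_E=17, EF_F=10) = 19; EF_G = 19+10 = 29
Expected project duration μ = 29 days. Critical path: B → D → G.

Variance along critical path = 5.444 + 1.778 + 5.444 = 12.667; σ = √12.667 = 3.559 days.
Z = (31 − 29) / 3.559 = 0.562
P(T ≤ 31) = Φ(0.562) ≈ 0.713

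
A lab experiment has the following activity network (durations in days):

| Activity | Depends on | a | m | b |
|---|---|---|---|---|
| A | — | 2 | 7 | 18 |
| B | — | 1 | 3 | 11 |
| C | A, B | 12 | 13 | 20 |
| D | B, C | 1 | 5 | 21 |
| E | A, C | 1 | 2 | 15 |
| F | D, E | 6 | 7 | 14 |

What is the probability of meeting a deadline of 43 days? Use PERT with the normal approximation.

te_A = (2 + 4·7 + 18)/6 = 48/6 = 8; σ²_A = ((18−2)/6)² = 7.111
te_B = (1 + 4·3 + 11)/6 = 24/6 = 4; σ²_B = ((11−1)/6)² = 2.778
te_C = (12 + 4·13 + 20)/6 = 84/6 = 14; σ²_C = ((20−12)/6)² = 1.778
te_D = (1 + 4·5 + 21)/6 = 42/6 = 7; σ²_D = ((21−1)/6)² = 11.111
te_E = (1 + 4·2 + 15)/6 = 24/6 = 4; σ²_E = ((15−1)/6)² = 5.444
te_F = (6 + 4·7 + 14)/6 = 48/6 = 8; σ²_F = ((14−6)/6)² = 1.778

Forward pass:
ES_A = 0; EF_A = 8
ES_B = 0; EF_B = 4
ES_C = max(EF_A=8, EF_B=4) = 8; EF_C = 8+14 = 22
ES_D = max(EF_B=4, EF_C=22) = 22; EF_D = 22+7 = 29
ES_E = max(EF_A=8, EF_C=22) = 22; EF_E = 22+4 = 26
ES_F = max(EF_D=29, EF_E=26) = 29; EF_F = 29+8 = 37
Expected project duration μ = 37 days. Critical path: A → C → D → F.

Variance along critical path = 7.111 + 1.778 + 11.111 + 1.778 = 21.778; σ = √21.778 = 4.667 days.
Z = (43 − 37) / 4.667 = 1.286
P(T ≤ 43) = Φ(1.286) ≈ 0.901

0.901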